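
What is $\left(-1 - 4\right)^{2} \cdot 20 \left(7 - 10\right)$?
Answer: $-1500$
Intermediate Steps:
$\left(-1 - 4\right)^{2} \cdot 20 \left(7 - 10\right) = \left(-5\right)^{2} \cdot 20 \left(7 - 10\right) = 25 \cdot 20 \left(-3\right) = 25 \left(-60\right) = -1500$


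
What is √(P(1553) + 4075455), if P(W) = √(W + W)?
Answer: √(4075455 + √3106) ≈ 2018.8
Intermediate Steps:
P(W) = √2*√W (P(W) = √(2*W) = √2*√W)
√(P(1553) + 4075455) = √(√2*√1553 + 4075455) = √(√3106 + 4075455) = √(4075455 + √3106)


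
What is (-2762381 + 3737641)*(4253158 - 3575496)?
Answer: 660896642120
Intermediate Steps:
(-2762381 + 3737641)*(4253158 - 3575496) = 975260*677662 = 660896642120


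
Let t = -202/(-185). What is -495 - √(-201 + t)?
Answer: -495 - I*√6841855/185 ≈ -495.0 - 14.139*I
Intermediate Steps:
t = 202/185 (t = -202*(-1/185) = 202/185 ≈ 1.0919)
-495 - √(-201 + t) = -495 - √(-201 + 202/185) = -495 - √(-36983/185) = -495 - I*√6841855/185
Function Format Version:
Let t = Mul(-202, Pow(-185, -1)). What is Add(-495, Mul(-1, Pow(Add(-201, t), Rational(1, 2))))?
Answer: Add(-495, Mul(Rational(-1, 185), I, Pow(6841855, Rational(1, 2)))) ≈ Add(-495.00, Mul(-14.139, I))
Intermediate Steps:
t = Rational(202, 185) (t = Mul(-202, Rational(-1, 185)) = Rational(202, 185) ≈ 1.0919)
Add(-495, Mul(-1, Pow(Add(-201, t), Rational(1, 2)))) = Add(-495, Mul(-1, Pow(Add(-201, Rational(202, 185)), Rational(1, 2)))) = Add(-495, Mul(-1, Pow(Rational(-36983, 185), Rational(1, 2)))) = Add(-495, Mul(-1, Mul(Rational(1, 185), I, Pow(6841855, Rational(1, 2))))) = Add(-495, Mul(Rational(-1, 185), I, Pow(6841855, Rational(1, 2))))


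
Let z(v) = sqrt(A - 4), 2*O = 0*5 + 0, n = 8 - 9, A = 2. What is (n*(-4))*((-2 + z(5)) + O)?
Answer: -8 + 4*I*sqrt(2) ≈ -8.0 + 5.6569*I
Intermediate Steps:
n = -1
O = 0 (O = (0*5 + 0)/2 = (0 + 0)/2 = (1/2)*0 = 0)
z(v) = I*sqrt(2) (z(v) = sqrt(2 - 4) = sqrt(-2) = I*sqrt(2))
(n*(-4))*((-2 + z(5)) + O) = (-1*(-4))*((-2 + I*sqrt(2)) + 0) = 4*(-2 + I*sqrt(2)) = -8 + 4*I*sqrt(2)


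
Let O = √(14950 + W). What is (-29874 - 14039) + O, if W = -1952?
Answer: -43913 + √12998 ≈ -43799.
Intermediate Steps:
O = √12998 (O = √(14950 - 1952) = √12998 ≈ 114.01)
(-29874 - 14039) + O = (-29874 - 14039) + √12998 = -43913 + √12998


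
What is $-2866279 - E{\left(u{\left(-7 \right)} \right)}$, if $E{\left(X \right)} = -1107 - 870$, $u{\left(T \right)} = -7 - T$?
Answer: $-2864302$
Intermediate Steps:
$E{\left(X \right)} = -1977$ ($E{\left(X \right)} = -1107 - 870 = -1977$)
$-2866279 - E{\left(u{\left(-7 \right)} \right)} = -2866279 - -1977 = -2866279 + 1977 = -2864302$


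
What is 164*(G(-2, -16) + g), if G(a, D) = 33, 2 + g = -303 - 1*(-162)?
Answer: -18040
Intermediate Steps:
g = -143 (g = -2 + (-303 - 1*(-162)) = -2 + (-303 + 162) = -2 - 141 = -143)
164*(G(-2, -16) + g) = 164*(33 - 143) = 164*(-110) = -18040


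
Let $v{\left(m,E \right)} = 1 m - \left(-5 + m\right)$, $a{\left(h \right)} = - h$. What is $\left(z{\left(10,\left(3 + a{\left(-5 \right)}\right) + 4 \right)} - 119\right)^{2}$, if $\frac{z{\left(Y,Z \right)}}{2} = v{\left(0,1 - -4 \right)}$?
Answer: $11881$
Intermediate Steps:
$v{\left(m,E \right)} = 5$ ($v{\left(m,E \right)} = m - \left(-5 + m\right) = 5$)
$z{\left(Y,Z \right)} = 10$ ($z{\left(Y,Z \right)} = 2 \cdot 5 = 10$)
$\left(z{\left(10,\left(3 + a{\left(-5 \right)}\right) + 4 \right)} - 119\right)^{2} = \left(10 - 119\right)^{2} = \left(-109\right)^{2} = 11881$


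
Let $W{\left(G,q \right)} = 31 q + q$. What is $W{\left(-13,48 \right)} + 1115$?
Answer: $2651$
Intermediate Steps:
$W{\left(G,q \right)} = 32 q$
$W{\left(-13,48 \right)} + 1115 = 32 \cdot 48 + 1115 = 1536 + 1115 = 2651$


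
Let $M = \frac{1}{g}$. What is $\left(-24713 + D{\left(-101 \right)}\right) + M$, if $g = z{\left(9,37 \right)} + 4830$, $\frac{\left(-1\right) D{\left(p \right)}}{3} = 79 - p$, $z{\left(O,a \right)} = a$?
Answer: $- \frac{122906350}{4867} \approx -25253.0$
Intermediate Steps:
$D{\left(p \right)} = -237 + 3 p$ ($D{\left(p \right)} = - 3 \left(79 - p\right) = -237 + 3 p$)
$g = 4867$ ($g = 37 + 4830 = 4867$)
$M = \frac{1}{4867} \approx 0.00020547$
$\left(-24713 + D{\left(-101 \right)}\right) + M = \left(-24713 + \left(-237 + 3 \left(-101\right)\right)\right) + \frac{1}{4867} = \left(-24713 - 540\right) + \frac{1}{4867} = -25253 + \frac{1}{4867} = - \frac{122906350}{4867}$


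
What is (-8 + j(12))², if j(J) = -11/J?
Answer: 11449/144 ≈ 79.507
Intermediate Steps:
(-8 + j(12))² = (-8 - 11/12)² = (-107/12)² = 11449/144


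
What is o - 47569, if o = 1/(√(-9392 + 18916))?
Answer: -47569 + √2381/4762 ≈ -47569.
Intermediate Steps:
o = √2381/4762 (o = 1/(√9524) = 1/(2*√2381) = √2381/4762 ≈ 0.010247)
o - 47569 = √2381/4762 - 47569 = -47569 + √2381/4762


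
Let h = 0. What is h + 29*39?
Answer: 1131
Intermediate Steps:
h + 29*39 = 0 + 29*39 = 0 + 1131 = 1131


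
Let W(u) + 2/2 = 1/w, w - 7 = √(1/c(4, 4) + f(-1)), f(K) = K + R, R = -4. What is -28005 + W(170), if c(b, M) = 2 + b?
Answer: 2*(-14003*√174 + 588123*I)/(√174 - 42*I) ≈ -28006.0 - 0.040838*I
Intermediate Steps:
f(K) = -4 + K (f(K) = K - 4 = -4 + K)
w = 7 + I*√174/6 (w = 7 + √(1/(2 + 4) + (-4 - 1)) = 7 + √(1/6 - 5) = 7 + √(⅙ - 5) = 7 + √(-29/6) = 7 + I*√174/6 ≈ 7.0 + 2.1985*I)
W(u) = -1 + 1/(7 + I*√174/6)
-28005 + W(170) = -28005 + (-√174 + 36*I)/(√174 - 42*I)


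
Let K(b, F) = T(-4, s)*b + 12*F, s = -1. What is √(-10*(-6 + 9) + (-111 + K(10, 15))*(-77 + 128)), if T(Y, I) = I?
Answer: 3*√331 ≈ 54.580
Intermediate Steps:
K(b, F) = -b + 12*F
√(-10*(-6 + 9) + (-111 + K(10, 15))*(-77 + 128)) = √(-10*(-6 + 9) + (-111 + (-1*10 + 12*15))*(-77 + 128)) = √(-10*3 + (-111 + (-10 + 180))*51) = √(-30 + (-111 + 170)*51) = √(-30 + 59*51) = √(-30 + 3009) = √2979 = 3*√331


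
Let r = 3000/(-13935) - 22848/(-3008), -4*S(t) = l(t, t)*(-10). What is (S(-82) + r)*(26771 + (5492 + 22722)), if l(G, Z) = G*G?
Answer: 40375336105755/43663 ≈ 9.2470e+8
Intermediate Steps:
l(G, Z) = G²
S(t) = 5*t²/2 (S(t) = -t²*(-10)/4 = -(-5)*t²/2 = 5*t²/2)
r = 322253/43663 (r = 3000*(-1/13935) - 22848*(-1/3008) = -200/929 + 357/47 = 322253/43663 ≈ 7.3805)
(S(-82) + r)*(26771 + (5492 + 22722)) = ((5/2)*(-82)² + 322253/43663)*(26771 + (5492 + 22722)) = ((5/2)*6724 + 322253/43663)*(26771 + 28214) = (16810 + 322253/43663)*54985 = (734297283/43663)*54985 = 40375336105755/43663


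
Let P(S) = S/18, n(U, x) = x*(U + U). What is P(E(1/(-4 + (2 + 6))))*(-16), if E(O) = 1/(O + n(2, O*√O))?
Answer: -32/27 ≈ -1.1852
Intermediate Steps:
n(U, x) = 2*U*x (n(U, x) = x*(2*U) = 2*U*x)
E(O) = 1/(O + 4*O^(3/2)) (E(O) = 1/(O + 2*2*(O*√O)) = 1/(O + 2*2*O^(3/2)) = 1/(O + 4*O^(3/2)))
P(S) = S/18 (P(S) = S*(1/18) = S/18)
P(E(1/(-4 + (2 + 6))))*(-16) = (1/(18*(1/(-4 + (2 + 6)) + 4*(1/(-4 + (2 + 6)))^(3/2))))*(-16) = (1/(18*(1/(-4 + 8) + 4*(1/(-4 + 8))^(3/2))))*(-16) = (1/(18*(1/4 + 4*(1/4)^(3/2))))*(-16) = (1/(18*(¼ + 4*(¼)^(3/2))))*(-16) = (1/(18*(¼ + 4*(⅛))))*(-16) = (1/(18*(¼ + ½)))*(-16) = (1/(18*(¾)))*(-16) = ((1/18)*(4/3))*(-16) = (2/27)*(-16) = -32/27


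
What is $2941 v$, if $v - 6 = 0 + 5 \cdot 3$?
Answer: $61761$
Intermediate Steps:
$v = 21$ ($v = 6 + \left(0 + 5 \cdot 3\right) = 6 + \left(0 + 15\right) = 6 + 15 = 21$)
$2941 v = 2941 \cdot 21 = 61761$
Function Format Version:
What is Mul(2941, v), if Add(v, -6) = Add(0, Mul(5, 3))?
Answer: 61761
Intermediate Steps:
v = 21 (v = Add(6, Add(0, Mul(5, 3))) = Add(6, Add(0, 15)) = Add(6, 15) = 21)
Mul(2941, v) = Mul(2941, 21) = 61761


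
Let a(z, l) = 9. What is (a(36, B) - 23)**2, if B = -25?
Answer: 196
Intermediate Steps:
(a(36, B) - 23)**2 = (9 - 23)**2 = (-14)**2 = 196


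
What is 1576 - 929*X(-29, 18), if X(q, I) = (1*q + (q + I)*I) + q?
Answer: 239400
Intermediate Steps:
X(q, I) = 2*q + I*(I + q) (X(q, I) = (q + (I + q)*I) + q = (q + I*(I + q)) + q = 2*q + I*(I + q))
1576 - 929*X(-29, 18) = 1576 - 929*(18**2 + 2*(-29) + 18*(-29)) = 1576 - 929*(324 - 58 - 522) = 1576 - 929*(-256) = 1576 + 237824 = 239400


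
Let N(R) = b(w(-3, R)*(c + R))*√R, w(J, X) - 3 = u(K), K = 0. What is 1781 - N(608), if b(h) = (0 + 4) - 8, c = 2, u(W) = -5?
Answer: 1781 + 16*√38 ≈ 1879.6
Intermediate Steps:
w(J, X) = -2 (w(J, X) = 3 - 5 = -2)
b(h) = -4 (b(h) = 4 - 8 = -4)
N(R) = -4*√R
1781 - N(608) = 1781 - (-4)*√608 = 1781 - (-4)*4*√38 = 1781 - (-16)*√38 = 1781 + 16*√38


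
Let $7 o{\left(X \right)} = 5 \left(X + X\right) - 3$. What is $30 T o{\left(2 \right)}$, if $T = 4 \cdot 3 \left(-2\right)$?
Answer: $- \frac{12240}{7} \approx -1748.6$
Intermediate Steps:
$T = -24$ ($T = 12 \left(-2\right) = -24$)
$o{\left(X \right)} = - \frac{3}{7} + \frac{10 X}{7}$ ($o{\left(X \right)} = \frac{5 \left(X + X\right) - 3}{7} = \frac{5 \cdot 2 X - 3}{7} = \frac{10 X - 3}{7} = \frac{-3 + 10 X}{7} = - \frac{3}{7} + \frac{10 X}{7}$)
$30 T o{\left(2 \right)} = 30 \left(-24\right) \left(- \frac{3}{7} + \frac{10}{7} \cdot 2\right) = - 720 \left(- \frac{3}{7} + \frac{20}{7}\right) = \left(-720\right) \frac{17}{7} = - \frac{12240}{7}$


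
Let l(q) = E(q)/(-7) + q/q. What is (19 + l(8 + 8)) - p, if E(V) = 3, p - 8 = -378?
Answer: 2727/7 ≈ 389.57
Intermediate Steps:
p = -370 (p = 8 - 378 = -370)
l(q) = 4/7 (l(q) = 3/(-7) + q/q = 3*(-⅐) + 1 = -3/7 + 1 = 4/7)
(19 + l(8 + 8)) - p = (19 + 4/7) - 1*(-370) = 137/7 + 370 = 2727/7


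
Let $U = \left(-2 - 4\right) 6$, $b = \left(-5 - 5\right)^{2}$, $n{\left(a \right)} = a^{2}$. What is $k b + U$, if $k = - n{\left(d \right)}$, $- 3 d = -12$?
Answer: $-1636$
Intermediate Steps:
$d = 4$ ($d = \left(- \frac{1}{3}\right) \left(-12\right) = 4$)
$b = 100$ ($b = \left(-10\right)^{2} = 100$)
$k = -16$ ($k = - 4^{2} = \left(-1\right) 16 = -16$)
$U = -36$ ($U = \left(-6\right) 6 = -36$)
$k b + U = \left(-16\right) 100 - 36 = -1600 - 36 = -1636$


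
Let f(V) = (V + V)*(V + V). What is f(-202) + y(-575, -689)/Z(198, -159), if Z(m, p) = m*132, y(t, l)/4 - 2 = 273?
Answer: 96950329/594 ≈ 1.6322e+5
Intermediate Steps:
y(t, l) = 1100 (y(t, l) = 8 + 4*273 = 8 + 1092 = 1100)
f(V) = 4*V² (f(V) = (2*V)*(2*V) = 4*V²)
Z(m, p) = 132*m
f(-202) + y(-575, -689)/Z(198, -159) = 4*(-202)² + 1100/((132*198)) = 4*40804 + 1100/26136 = 163216 + 1100*(1/26136) = 163216 + 25/594 = 96950329/594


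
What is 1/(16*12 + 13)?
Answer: 1/205 ≈ 0.0048781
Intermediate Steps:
1/(16*12 + 13) = 1/(192 + 13) = 1/205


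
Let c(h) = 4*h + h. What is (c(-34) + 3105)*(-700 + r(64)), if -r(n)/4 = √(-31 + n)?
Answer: -2054500 - 11740*√33 ≈ -2.1219e+6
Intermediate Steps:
c(h) = 5*h
r(n) = -4*√(-31 + n)
(c(-34) + 3105)*(-700 + r(64)) = (5*(-34) + 3105)*(-700 - 4*√(-31 + 64)) = (-170 + 3105)*(-700 - 4*√33) = 2935*(-700 - 4*√33) = -2054500 - 11740*√33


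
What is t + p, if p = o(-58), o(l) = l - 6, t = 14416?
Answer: 14352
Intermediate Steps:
o(l) = -6 + l
p = -64 (p = -6 - 58 = -64)
t + p = 14416 - 64 = 14352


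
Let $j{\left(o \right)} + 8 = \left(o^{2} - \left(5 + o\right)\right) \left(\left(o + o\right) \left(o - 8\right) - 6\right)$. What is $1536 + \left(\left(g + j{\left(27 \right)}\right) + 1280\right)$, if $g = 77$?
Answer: $713825$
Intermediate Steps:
$j{\left(o \right)} = -8 + \left(-6 + 2 o \left(-8 + o\right)\right) \left(-5 + o^{2} - o\right)$ ($j{\left(o \right)} = -8 + \left(o^{2} - \left(5 + o\right)\right) \left(\left(o + o\right) \left(o - 8\right) - 6\right) = -8 + \left(-5 + o^{2} - o\right) \left(2 o \left(-8 + o\right) - 6\right) = -8 + \left(-5 + o^{2} - o\right) \left(-6 + 2 o \left(-8 + o\right)\right) = -8 + \left(-6 + 2 o \left(-8 + o\right)\right) \left(-5 + o^{2} - o\right)$)
$1536 + \left(\left(g + j{\left(27 \right)}\right) + 1280\right) = 1536 + \left(\left(77 + \left(22 - 18 \cdot 27^{3} + 2 \cdot 27^{4} + 86 \cdot 27\right)\right) + 1280\right) = 1536 + \left(\left(77 + \left(22 - 354294 + 2 \cdot 531441 + 2322\right)\right) + 1280\right) = 1536 + \left(\left(77 + \left(22 - 354294 + 1062882 + 2322\right)\right) + 1280\right) = 1536 + \left(\left(77 + 710932\right) + 1280\right) = 1536 + \left(711009 + 1280\right) = 1536 + 712289 = 713825$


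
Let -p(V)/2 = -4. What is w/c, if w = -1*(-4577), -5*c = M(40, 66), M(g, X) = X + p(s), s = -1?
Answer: -22885/74 ≈ -309.26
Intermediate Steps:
p(V) = 8 (p(V) = -2*(-4) = 8)
M(g, X) = 8 + X (M(g, X) = X + 8 = 8 + X)
c = -74/5 (c = -(8 + 66)/5 = -1/5*74 = -74/5 ≈ -14.800)
w = 4577
w/c = 4577/(-74/5) = 4577*(-5/74) = -22885/74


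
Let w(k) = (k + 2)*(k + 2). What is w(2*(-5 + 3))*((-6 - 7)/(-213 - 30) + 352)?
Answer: 342196/243 ≈ 1408.2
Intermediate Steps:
w(k) = (2 + k)² (w(k) = (2 + k)*(2 + k) = (2 + k)²)
w(2*(-5 + 3))*((-6 - 7)/(-213 - 30) + 352) = (2 + 2*(-5 + 3))²*((-6 - 7)/(-213 - 30) + 352) = (2 + 2*(-2))²*(-13/(-243) + 352) = (2 - 4)²*(-13*(-1/243) + 352) = (-2)²*(13/243 + 352) = 4*(85549/243) = 342196/243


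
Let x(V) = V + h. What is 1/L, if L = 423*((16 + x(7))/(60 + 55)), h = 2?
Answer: 23/2115 ≈ 0.010875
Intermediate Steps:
x(V) = 2 + V (x(V) = V + 2 = 2 + V)
L = 2115/23 (L = 423*((16 + (2 + 7))/(60 + 55)) = 423*((16 + 9)/115) = 423*(25*(1/115)) = 423*(5/23) = 2115/23 ≈ 91.957)
1/L = 1/(2115/23) = 23/2115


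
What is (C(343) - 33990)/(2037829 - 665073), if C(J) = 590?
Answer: -8350/343189 ≈ -0.024331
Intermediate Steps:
(C(343) - 33990)/(2037829 - 665073) = (590 - 33990)/(2037829 - 665073) = -33400/1372756 = -33400*1/1372756 = -8350/343189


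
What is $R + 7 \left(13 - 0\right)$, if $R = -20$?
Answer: $71$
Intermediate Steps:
$R + 7 \left(13 - 0\right) = -20 + 7 \left(13 - 0\right) = -20 + 7 \left(13 + 0\right) = -20 + 7 \cdot 13 = -20 + 91 = 71$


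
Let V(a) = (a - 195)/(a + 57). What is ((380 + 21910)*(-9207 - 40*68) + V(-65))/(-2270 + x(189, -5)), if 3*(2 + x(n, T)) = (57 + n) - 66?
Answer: 531705595/4424 ≈ 1.2019e+5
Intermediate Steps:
x(n, T) = -5 + n/3 (x(n, T) = -2 + ((57 + n) - 66)/3 = -2 + (-9 + n)/3 = -2 + (-3 + n/3) = -5 + n/3)
V(a) = (-195 + a)/(57 + a)
((380 + 21910)*(-9207 - 40*68) + V(-65))/(-2270 + x(189, -5)) = ((380 + 21910)*(-9207 - 40*68) + (-195 - 65)/(57 - 65))/(-2270 + (-5 + (⅓)*189)) = (22290*(-9207 - 2720) - 260/(-8))/(-2270 + (-5 + 63)) = (22290*(-11927) - ⅛*(-260))/(-2270 + 58) = (-265852830 + 65/2)/(-2212) = -531705595/2*(-1/2212) = 531705595/4424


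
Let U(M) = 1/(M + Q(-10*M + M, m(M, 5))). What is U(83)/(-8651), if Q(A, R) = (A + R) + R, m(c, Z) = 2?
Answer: 1/5709660 ≈ 1.7514e-7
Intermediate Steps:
Q(A, R) = A + 2*R
U(M) = 1/(4 - 8*M) (U(M) = 1/(M + ((-10*M + M) + 2*2)) = 1/(M + (-9*M + 4)) = 1/(M + (4 - 9*M)) = 1/(4 - 8*M))
U(83)/(-8651) = -1/(-4 + 8*83)/(-8651) = -1/(-4 + 664)*(-1/8651) = -1/660*(-1/8651) = 1/5709660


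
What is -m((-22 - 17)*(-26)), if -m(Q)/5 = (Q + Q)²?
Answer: 20563920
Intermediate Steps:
m(Q) = -20*Q² (m(Q) = -5*(Q + Q)² = -5*4*Q² = -20*Q²)
-m((-22 - 17)*(-26)) = -(-20)*((-22 - 17)*(-26))² = -(-20)*(-39*(-26))² = -(-20)*1014² = -(-20)*1028196 = -1*(-20563920) = 20563920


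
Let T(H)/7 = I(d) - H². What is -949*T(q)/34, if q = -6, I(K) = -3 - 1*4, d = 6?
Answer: 285649/34 ≈ 8401.4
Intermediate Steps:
I(K) = -7 (I(K) = -3 - 4 = -7)
T(H) = -49 - 7*H² (T(H) = 7*(-7 - H²) = -49 - 7*H²)
-949*T(q)/34 = -949*(-49 - 7*(-6)²)/34 = -949*(-49 - 7*36)/34 = -949*(-49 - 252)/34 = -(-285649)/34 = -949*(-301/34) = 285649/34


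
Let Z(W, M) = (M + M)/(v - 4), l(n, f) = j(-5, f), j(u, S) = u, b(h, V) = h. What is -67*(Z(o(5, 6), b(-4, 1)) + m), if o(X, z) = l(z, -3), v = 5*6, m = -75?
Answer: 65593/13 ≈ 5045.6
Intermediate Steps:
v = 30
l(n, f) = -5
o(X, z) = -5
Z(W, M) = M/13 (Z(W, M) = (M + M)/(30 - 4) = (2*M)/26 = (2*M)*(1/26) = M/13)
-67*(Z(o(5, 6), b(-4, 1)) + m) = -67*((1/13)*(-4) - 75) = -67*(-4/13 - 75) = -67*(-979/13) = 65593/13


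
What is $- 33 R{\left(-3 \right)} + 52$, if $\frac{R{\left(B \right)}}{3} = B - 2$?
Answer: $547$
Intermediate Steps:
$R{\left(B \right)} = -6 + 3 B$ ($R{\left(B \right)} = 3 \left(B - 2\right) = 3 \left(-2 + B\right) = -6 + 3 B$)
$- 33 R{\left(-3 \right)} + 52 = - 33 \left(-6 + 3 \left(-3\right)\right) + 52 = - 33 \left(-6 - 9\right) + 52 = \left(-33\right) \left(-15\right) + 52 = 495 + 52 = 547$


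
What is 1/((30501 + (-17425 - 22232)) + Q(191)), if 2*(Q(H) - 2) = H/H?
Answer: -2/18307 ≈ -0.00010925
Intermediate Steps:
Q(H) = 5/2 (Q(H) = 2 + (H/H)/2 = 2 + (½)*1 = 2 + ½ = 5/2)
1/((30501 + (-17425 - 22232)) + Q(191)) = 1/((30501 + (-17425 - 22232)) + 5/2) = 1/((30501 - 39657) + 5/2) = 1/(-9156 + 5/2) = 1/(-18307/2) = -2/18307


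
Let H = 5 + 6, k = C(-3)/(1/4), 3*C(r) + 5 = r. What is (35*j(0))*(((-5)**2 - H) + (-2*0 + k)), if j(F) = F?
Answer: 0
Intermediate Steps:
C(r) = -5/3 + r/3
k = -32/3 (k = (-5/3 + (1/3)*(-3))/(1/4) = (-5/3 - 1)/(1/4) = -8/3*4 = -32/3 ≈ -10.667)
H = 11
(35*j(0))*(((-5)**2 - H) + (-2*0 + k)) = (35*0)*(((-5)**2 - 1*11) + (-2*0 - 32/3)) = 0*((25 - 11) + (0 - 32/3)) = 0*(14 - 32/3) = 0*(10/3) = 0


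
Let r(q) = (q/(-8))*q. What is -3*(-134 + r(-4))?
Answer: 408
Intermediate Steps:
r(q) = -q²/8 (r(q) = (q*(-⅛))*q = (-q/8)*q = -q²/8)
-3*(-134 + r(-4)) = -3*(-134 - ⅛*(-4)²) = -3*(-134 - ⅛*16) = -3*(-134 - 2) = -3*(-136) = 408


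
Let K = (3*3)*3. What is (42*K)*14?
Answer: 15876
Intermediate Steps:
K = 27 (K = 9*3 = 27)
(42*K)*14 = (42*27)*14 = 1134*14 = 15876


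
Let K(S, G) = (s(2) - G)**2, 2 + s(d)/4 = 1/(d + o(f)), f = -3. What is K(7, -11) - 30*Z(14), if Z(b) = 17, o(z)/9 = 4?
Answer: -180629/361 ≈ -500.36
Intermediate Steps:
o(z) = 36 (o(z) = 9*4 = 36)
s(d) = -8 + 4/(36 + d) (s(d) = -8 + 4/(d + 36) = -8 + 4/(36 + d))
K(S, G) = (-150/19 - G)**2 (K(S, G) = (4*(-71 - 2*2)/(36 + 2) - G)**2 = (4*(-71 - 4)/38 - G)**2 = (4*(1/38)*(-75) - G)**2 = (-150/19 - G)**2)
K(7, -11) - 30*Z(14) = (150 + 19*(-11))**2/361 - 30*17 = (150 - 209)**2/361 - 510 = (1/361)*(-59)**2 - 510 = (1/361)*3481 - 510 = 3481/361 - 510 = -180629/361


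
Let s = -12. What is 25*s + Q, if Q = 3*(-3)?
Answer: -309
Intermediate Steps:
Q = -9
25*s + Q = 25*(-12) - 9 = -300 - 9 = -309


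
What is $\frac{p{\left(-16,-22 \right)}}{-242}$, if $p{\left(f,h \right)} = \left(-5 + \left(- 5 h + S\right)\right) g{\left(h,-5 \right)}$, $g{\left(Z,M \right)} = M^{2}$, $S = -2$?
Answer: $- \frac{2575}{242} \approx -10.641$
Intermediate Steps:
$p{\left(f,h \right)} = -175 - 125 h$ ($p{\left(f,h \right)} = \left(-5 - \left(2 + 5 h\right)\right) \left(-5\right)^{2} = \left(-5 - \left(2 + 5 h\right)\right) 25 = \left(-7 - 5 h\right) 25 = -175 - 125 h$)
$\frac{p{\left(-16,-22 \right)}}{-242} = \frac{-175 - -2750}{-242} = \left(-175 + 2750\right) \left(- \frac{1}{242}\right) = 2575 \left(- \frac{1}{242}\right) = - \frac{2575}{242}$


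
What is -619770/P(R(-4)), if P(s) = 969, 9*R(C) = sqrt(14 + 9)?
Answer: -206590/323 ≈ -639.60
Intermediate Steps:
R(C) = sqrt(23)/9 (R(C) = sqrt(14 + 9)/9 = sqrt(23)/9)
-619770/P(R(-4)) = -619770/969 = -619770*1/969 = -206590/323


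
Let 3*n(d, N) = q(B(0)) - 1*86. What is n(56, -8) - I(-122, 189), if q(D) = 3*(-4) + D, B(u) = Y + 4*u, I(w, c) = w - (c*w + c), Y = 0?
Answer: -68339/3 ≈ -22780.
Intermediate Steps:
I(w, c) = w - c - c*w (I(w, c) = w - (c + c*w) = w + (-c - c*w) = w - c - c*w)
B(u) = 4*u (B(u) = 0 + 4*u = 4*u)
q(D) = -12 + D
n(d, N) = -98/3 (n(d, N) = ((-12 + 4*0) - 1*86)/3 = ((-12 + 0) - 86)/3 = (-12 - 86)/3 = (1/3)*(-98) = -98/3)
n(56, -8) - I(-122, 189) = -98/3 - (-122 - 1*189 - 1*189*(-122)) = -98/3 - (-122 - 189 + 23058) = -98/3 - 1*22747 = -98/3 - 22747 = -68339/3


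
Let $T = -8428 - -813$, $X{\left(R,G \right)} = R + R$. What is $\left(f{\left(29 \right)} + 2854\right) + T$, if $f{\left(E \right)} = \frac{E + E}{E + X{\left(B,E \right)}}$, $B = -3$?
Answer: $- \frac{109445}{23} \approx -4758.5$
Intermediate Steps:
$X{\left(R,G \right)} = 2 R$
$T = -7615$ ($T = -8428 + 813 = -7615$)
$f{\left(E \right)} = \frac{2 E}{-6 + E}$ ($f{\left(E \right)} = \frac{E + E}{E + 2 \left(-3\right)} = \frac{2 E}{E - 6} = \frac{2 E}{-6 + E}$)
$\left(f{\left(29 \right)} + 2854\right) + T = \left(2 \cdot 29 \frac{1}{-6 + 29} + 2854\right) - 7615 = \left(2 \cdot 29 \cdot \frac{1}{23} + 2854\right) - 7615 = \left(\frac{58}{23} + 2854\right) - 7615 = \frac{65700}{23} - 7615 = - \frac{109445}{23}$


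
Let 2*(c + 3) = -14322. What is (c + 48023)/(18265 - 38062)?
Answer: -40859/19797 ≈ -2.0639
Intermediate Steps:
c = -7164 (c = -3 + (½)*(-14322) = -3 - 7161 = -7164)
(c + 48023)/(18265 - 38062) = (-7164 + 48023)/(18265 - 38062) = 40859/(-19797) = 40859*(-1/19797) = -40859/19797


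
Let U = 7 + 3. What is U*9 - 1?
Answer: 89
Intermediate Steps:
U = 10
U*9 - 1 = 10*9 - 1 = 90 - 1 = 89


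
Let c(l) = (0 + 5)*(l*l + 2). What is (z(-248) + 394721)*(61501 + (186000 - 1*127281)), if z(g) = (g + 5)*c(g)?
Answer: -8936561995180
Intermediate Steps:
c(l) = 10 + 5*l**2 (c(l) = 5*(l**2 + 2) = 5*(2 + l**2) = 10 + 5*l**2)
z(g) = (5 + g)*(10 + 5*g**2) (z(g) = (g + 5)*(10 + 5*g**2) = (5 + g)*(10 + 5*g**2))
(z(-248) + 394721)*(61501 + (186000 - 1*127281)) = (5*(2 + (-248)**2)*(5 - 248) + 394721)*(61501 + (186000 - 1*127281)) = (5*(2 + 61504)*(-243) + 394721)*(61501 + (186000 - 127281)) = (5*61506*(-243) + 394721)*(61501 + 58719) = (-74729790 + 394721)*120220 = -74335069*120220 = -8936561995180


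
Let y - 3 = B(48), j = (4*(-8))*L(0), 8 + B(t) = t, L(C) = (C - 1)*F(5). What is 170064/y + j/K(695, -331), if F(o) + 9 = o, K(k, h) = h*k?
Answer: 39122378384/9891935 ≈ 3955.0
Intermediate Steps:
F(o) = -9 + o
L(C) = 4 - 4*C (L(C) = (C - 1)*(-9 + 5) = (-1 + C)*(-4) = 4 - 4*C)
B(t) = -8 + t
j = -128 (j = (4*(-8))*(4 - 4*0) = -32*(4 + 0) = -32*4 = -128)
y = 43 (y = 3 + (-8 + 48) = 3 + 40 = 43)
170064/y + j/K(695, -331) = 170064/43 - 128/((-331*695)) = 170064*(1/43) - 128/(-230045) = 170064/43 - 128*(-1/230045) = 170064/43 + 128/230045 = 39122378384/9891935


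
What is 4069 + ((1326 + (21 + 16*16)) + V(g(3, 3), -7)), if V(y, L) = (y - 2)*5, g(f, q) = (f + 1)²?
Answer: 5742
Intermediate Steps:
g(f, q) = (1 + f)²
V(y, L) = -10 + 5*y (V(y, L) = (-2 + y)*5 = -10 + 5*y)
4069 + ((1326 + (21 + 16*16)) + V(g(3, 3), -7)) = 4069 + ((1326 + (21 + 16*16)) + (-10 + 5*(1 + 3)²)) = 4069 + ((1326 + (21 + 256)) + (-10 + 5*4²)) = 4069 + ((1326 + 277) + (-10 + 5*16)) = 4069 + (1603 + (-10 + 80)) = 4069 + (1603 + 70) = 4069 + 1673 = 5742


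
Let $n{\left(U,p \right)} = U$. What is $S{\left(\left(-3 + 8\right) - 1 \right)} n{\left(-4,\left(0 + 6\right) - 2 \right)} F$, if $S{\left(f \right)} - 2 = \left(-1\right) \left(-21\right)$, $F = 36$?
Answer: $-3312$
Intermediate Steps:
$S{\left(f \right)} = 23$ ($S{\left(f \right)} = 2 - -21 = 2 + 21 = 23$)
$S{\left(\left(-3 + 8\right) - 1 \right)} n{\left(-4,\left(0 + 6\right) - 2 \right)} F = 23 \left(\left(-4\right) 36\right) = 23 \left(-144\right) = -3312$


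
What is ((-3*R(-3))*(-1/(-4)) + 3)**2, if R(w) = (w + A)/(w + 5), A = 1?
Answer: 225/16 ≈ 14.063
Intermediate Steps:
R(w) = (1 + w)/(5 + w) (R(w) = (w + 1)/(w + 5) = (1 + w)/(5 + w))
((-3*R(-3))*(-1/(-4)) + 3)**2 = ((-3*(1 - 3)/(5 - 3))*(-1/(-4)) + 3)**2 = ((-3*(-2)/2)*(-1*(-1/4)) + 3)**2 = (-3*(-2)/2*(1/4) + 3)**2 = (-3*(-1)*(1/4) + 3)**2 = (3*(1/4) + 3)**2 = (3/4 + 3)**2 = (15/4)**2 = 225/16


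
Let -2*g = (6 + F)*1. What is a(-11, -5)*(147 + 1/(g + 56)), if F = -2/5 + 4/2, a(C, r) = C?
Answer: -422092/261 ≈ -1617.2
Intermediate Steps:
F = 8/5 (F = -2*⅕ + 4*(½) = -⅖ + 2 = 8/5 ≈ 1.6000)
g = -19/5 (g = -(6 + 8/5)/2 = -19/5 ≈ -3.8000)
a(-11, -5)*(147 + 1/(g + 56)) = -11*(147 + 1/(-19/5 + 56)) = -11*(147 + 1/(261/5)) = -11*(147 + 5/261) = -11*38372/261 = -422092/261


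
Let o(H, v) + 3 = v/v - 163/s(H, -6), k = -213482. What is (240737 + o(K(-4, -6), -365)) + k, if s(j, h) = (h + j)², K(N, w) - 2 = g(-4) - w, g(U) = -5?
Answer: 245114/9 ≈ 27235.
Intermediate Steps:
K(N, w) = -3 - w (K(N, w) = 2 + (-5 - w) = -3 - w)
o(H, v) = -2 - 163/(-6 + H)² (o(H, v) = -3 + (v/v - 163/(-6 + H)²) = -3 + (1 - 163/(-6 + H)²) = -2 - 163/(-6 + H)²)
(240737 + o(K(-4, -6), -365)) + k = (240737 + (-2 - 163/(-6 + (-3 - 1*(-6)))²)) - 213482 = (240737 + (-2 - 163/(-6 + (-3 + 6))²)) - 213482 = (240737 + (-2 - 163/(-6 + 3)²)) - 213482 = (240737 + (-2 - 163/(-3)²)) - 213482 = (240737 + (-2 - 163*⅑)) - 213482 = (240737 + (-2 - 163/9)) - 213482 = (240737 - 181/9) - 213482 = 2166452/9 - 213482 = 245114/9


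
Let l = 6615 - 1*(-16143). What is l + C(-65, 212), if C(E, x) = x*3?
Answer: 23394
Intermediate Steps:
l = 22758 (l = 6615 + 16143 = 22758)
C(E, x) = 3*x
l + C(-65, 212) = 22758 + 3*212 = 22758 + 636 = 23394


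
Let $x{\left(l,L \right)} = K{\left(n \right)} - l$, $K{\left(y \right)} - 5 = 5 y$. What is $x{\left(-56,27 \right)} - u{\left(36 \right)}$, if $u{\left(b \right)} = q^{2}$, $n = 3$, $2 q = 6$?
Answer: $67$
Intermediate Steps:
$q = 3$ ($q = \frac{1}{2} \cdot 6 = 3$)
$K{\left(y \right)} = 5 + 5 y$
$u{\left(b \right)} = 9$ ($u{\left(b \right)} = 3^{2} = 9$)
$x{\left(l,L \right)} = 20 - l$ ($x{\left(l,L \right)} = \left(5 + 5 \cdot 3\right) - l = \left(5 + 15\right) - l = 20 - l$)
$x{\left(-56,27 \right)} - u{\left(36 \right)} = \left(20 - -56\right) - 9 = \left(20 + 56\right) - 9 = 76 - 9 = 67$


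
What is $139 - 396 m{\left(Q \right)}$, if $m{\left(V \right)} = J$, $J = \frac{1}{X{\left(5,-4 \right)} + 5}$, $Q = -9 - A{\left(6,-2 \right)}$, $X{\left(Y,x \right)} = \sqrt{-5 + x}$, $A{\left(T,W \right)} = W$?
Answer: $\frac{1373}{17} + \frac{594 i}{17} \approx 80.765 + 34.941 i$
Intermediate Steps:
$Q = -7$ ($Q = -9 - -2 = -9 + 2 = -7$)
$J = \frac{5 - 3 i}{34}$ ($J = \frac{1}{\sqrt{-5 - 4} + 5} = \frac{1}{\sqrt{-9} + 5} = \frac{1}{3 i + 5} = \frac{1}{5 + 3 i} = \frac{5 - 3 i}{34} \approx 0.14706 - 0.088235 i$)
$m{\left(V \right)} = \frac{5}{34} - \frac{3 i}{34}$
$139 - 396 m{\left(Q \right)} = 139 - 396 \left(\frac{5}{34} - \frac{3 i}{34}\right) = 139 - \left(\frac{990}{17} - \frac{594 i}{17}\right) = \frac{1373}{17} + \frac{594 i}{17}$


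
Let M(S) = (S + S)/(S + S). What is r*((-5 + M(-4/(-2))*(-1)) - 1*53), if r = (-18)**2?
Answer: -19116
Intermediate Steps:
M(S) = 1 (M(S) = (2*S)/((2*S)) = (2*S)*(1/(2*S)) = 1)
r = 324
r*((-5 + M(-4/(-2))*(-1)) - 1*53) = 324*((-5 + 1*(-1)) - 1*53) = 324*((-5 - 1) - 53) = 324*(-6 - 53) = 324*(-59) = -19116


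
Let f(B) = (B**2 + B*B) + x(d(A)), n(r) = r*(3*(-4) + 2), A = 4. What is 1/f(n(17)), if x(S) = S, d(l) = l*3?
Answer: 1/57812 ≈ 1.7297e-5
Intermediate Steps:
d(l) = 3*l
n(r) = -10*r (n(r) = r*(-12 + 2) = r*(-10) = -10*r)
f(B) = 12 + 2*B**2 (f(B) = (B**2 + B*B) + 3*4 = (B**2 + B**2) + 12 = 2*B**2 + 12 = 12 + 2*B**2)
1/f(n(17)) = 1/(12 + 2*(-10*17)**2) = 1/(12 + 2*(-170)**2) = 1/(12 + 2*28900) = 1/(12 + 57800) = 1/57812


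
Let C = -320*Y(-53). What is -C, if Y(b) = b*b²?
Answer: -47640640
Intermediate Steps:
Y(b) = b³
C = 47640640 (C = -320*(-53)³ = -320*(-148877) = 47640640)
-C = -1*47640640 = -47640640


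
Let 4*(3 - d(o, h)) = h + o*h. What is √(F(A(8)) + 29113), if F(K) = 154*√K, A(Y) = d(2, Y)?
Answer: √(29113 + 154*I*√3) ≈ 170.63 + 0.7816*I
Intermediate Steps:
d(o, h) = 3 - h/4 - h*o/4 (d(o, h) = 3 - (h + o*h)/4 = 3 - (h + h*o)/4 = 3 + (-h/4 - h*o/4) = 3 - h/4 - h*o/4)
A(Y) = 3 - 3*Y/4 (A(Y) = 3 - Y/4 - ¼*Y*2 = 3 - Y/4 - Y/2 = 3 - 3*Y/4)
√(F(A(8)) + 29113) = √(154*√(3 - ¾*8) + 29113) = √(154*√(3 - 6) + 29113) = √(154*√(-3) + 29113) = √(154*(I*√3) + 29113) = √(154*I*√3 + 29113) = √(29113 + 154*I*√3)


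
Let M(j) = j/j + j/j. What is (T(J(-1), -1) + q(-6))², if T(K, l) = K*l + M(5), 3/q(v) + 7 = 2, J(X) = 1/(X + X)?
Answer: 361/100 ≈ 3.6100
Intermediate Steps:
M(j) = 2 (M(j) = 1 + 1 = 2)
J(X) = 1/(2*X)
q(v) = -⅗ (q(v) = 3/(-7 + 2) = 3/(-5) = 3*(-⅕) = -⅗)
T(K, l) = 2 + K*l (T(K, l) = K*l + 2 = 2 + K*l)
(T(J(-1), -1) + q(-6))² = ((2 + ((½)/(-1))*(-1)) - ⅗)² = ((2 + ((½)*(-1))*(-1)) - ⅗)² = ((2 - ½*(-1)) - ⅗)² = ((2 + ½) - ⅗)² = (5/2 - ⅗)² = (19/10)² = 361/100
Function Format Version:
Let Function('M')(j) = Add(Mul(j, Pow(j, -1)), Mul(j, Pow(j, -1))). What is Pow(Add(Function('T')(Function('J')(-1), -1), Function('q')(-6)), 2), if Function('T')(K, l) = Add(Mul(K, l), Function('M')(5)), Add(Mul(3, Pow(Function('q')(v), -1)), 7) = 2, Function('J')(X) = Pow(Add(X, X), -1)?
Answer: Rational(361, 100) ≈ 3.6100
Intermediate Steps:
Function('M')(j) = 2 (Function('M')(j) = Add(1, 1) = 2)
Function('J')(X) = Mul(Rational(1, 2), Pow(X, -1)) (Function('J')(X) = Pow(Mul(2, X), -1) = Mul(Rational(1, 2), Pow(X, -1)))
Function('q')(v) = Rational(-3, 5) (Function('q')(v) = Mul(3, Pow(Add(-7, 2), -1)) = Mul(3, Pow(-5, -1)) = Mul(3, Rational(-1, 5)) = Rational(-3, 5))
Function('T')(K, l) = Add(2, Mul(K, l)) (Function('T')(K, l) = Add(Mul(K, l), 2) = Add(2, Mul(K, l)))
Pow(Add(Function('T')(Function('J')(-1), -1), Function('q')(-6)), 2) = Pow(Add(Add(2, Mul(Mul(Rational(1, 2), Pow(-1, -1)), -1)), Rational(-3, 5)), 2) = Pow(Add(Add(2, Mul(Mul(Rational(1, 2), -1), -1)), Rational(-3, 5)), 2) = Pow(Add(Add(2, Mul(Rational(-1, 2), -1)), Rational(-3, 5)), 2) = Pow(Add(Add(2, Rational(1, 2)), Rational(-3, 5)), 2) = Pow(Add(Rational(5, 2), Rational(-3, 5)), 2) = Pow(Rational(19, 10), 2) = Rational(361, 100)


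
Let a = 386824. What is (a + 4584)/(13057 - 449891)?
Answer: -195704/218417 ≈ -0.89601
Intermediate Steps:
(a + 4584)/(13057 - 449891) = (386824 + 4584)/(13057 - 449891) = 391408/(-436834) = 391408*(-1/436834) = -195704/218417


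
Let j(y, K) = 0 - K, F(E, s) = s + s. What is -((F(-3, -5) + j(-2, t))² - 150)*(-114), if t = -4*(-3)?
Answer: 38076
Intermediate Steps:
t = 12
F(E, s) = 2*s
j(y, K) = -K
-((F(-3, -5) + j(-2, t))² - 150)*(-114) = -((2*(-5) - 1*12)² - 150)*(-114) = -((-10 - 12)² - 150)*(-114) = -((-22)² - 150)*(-114) = -(484 - 150)*(-114) = -334*(-114) = -1*(-38076) = 38076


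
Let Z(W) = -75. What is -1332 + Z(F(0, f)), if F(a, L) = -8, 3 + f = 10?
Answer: -1407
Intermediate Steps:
f = 7 (f = -3 + 10 = 7)
-1332 + Z(F(0, f)) = -1332 - 75 = -1407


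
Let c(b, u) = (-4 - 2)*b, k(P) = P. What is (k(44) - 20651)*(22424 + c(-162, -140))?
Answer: -482121372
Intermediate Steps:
c(b, u) = -6*b
(k(44) - 20651)*(22424 + c(-162, -140)) = (44 - 20651)*(22424 - 6*(-162)) = -20607*(22424 + 972) = -20607*23396 = -482121372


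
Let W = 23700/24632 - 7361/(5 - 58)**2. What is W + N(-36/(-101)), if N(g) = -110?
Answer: -1931446133/17297822 ≈ -111.66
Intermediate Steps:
W = -28685713/17297822 (W = 23700*(1/24632) - 7361/((-53)**2) = 5925/6158 - 7361/2809 = -28685713/17297822 ≈ -1.6583)
W + N(-36/(-101)) = -28685713/17297822 - 110 = -1931446133/17297822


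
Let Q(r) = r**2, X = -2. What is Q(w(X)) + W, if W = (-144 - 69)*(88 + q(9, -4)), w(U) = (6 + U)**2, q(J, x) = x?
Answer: -17636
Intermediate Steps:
W = -17892 (W = (-144 - 69)*(88 - 4) = -213*84 = -17892)
Q(w(X)) + W = ((6 - 2)**2)**2 - 17892 = (4**2)**2 - 17892 = 16**2 - 17892 = 256 - 17892 = -17636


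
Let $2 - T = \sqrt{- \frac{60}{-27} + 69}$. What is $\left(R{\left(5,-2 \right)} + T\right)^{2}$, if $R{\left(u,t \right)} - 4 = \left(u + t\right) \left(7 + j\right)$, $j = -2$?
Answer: $\frac{\left(63 - \sqrt{641}\right)^{2}}{9} \approx 157.77$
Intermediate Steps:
$R{\left(u,t \right)} = 4 + 5 t + 5 u$ ($R{\left(u,t \right)} = 4 + \left(u + t\right) \left(7 - 2\right) = 4 + \left(t + u\right) 5 = 4 + \left(5 t + 5 u\right) = 4 + 5 t + 5 u$)
$T = 2 - \frac{\sqrt{641}}{3}$ ($T = 2 - \sqrt{- \frac{60}{-27} + 69} = 2 - \sqrt{\left(-60\right) \left(- \frac{1}{27}\right) + 69} = 2 - \sqrt{\frac{20}{9} + 69} = 2 - \sqrt{\frac{641}{9}} = 2 - \frac{\sqrt{641}}{3} \approx -6.4393$)
$\left(R{\left(5,-2 \right)} + T\right)^{2} = \left(\left(4 + 5 \left(-2\right) + 5 \cdot 5\right) + \left(2 - \frac{\sqrt{641}}{3}\right)\right)^{2} = \left(\left(4 - 10 + 25\right) + \left(2 - \frac{\sqrt{641}}{3}\right)\right)^{2} = \left(19 + \left(2 - \frac{\sqrt{641}}{3}\right)\right)^{2} = \left(21 - \frac{\sqrt{641}}{3}\right)^{2}$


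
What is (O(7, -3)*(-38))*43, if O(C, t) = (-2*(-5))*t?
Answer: 49020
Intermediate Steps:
O(C, t) = 10*t
(O(7, -3)*(-38))*43 = ((10*(-3))*(-38))*43 = -30*(-38)*43 = 1140*43 = 49020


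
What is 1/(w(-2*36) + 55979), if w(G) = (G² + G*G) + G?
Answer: 1/66275 ≈ 1.5089e-5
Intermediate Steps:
w(G) = G + 2*G² (w(G) = (G² + G²) + G = 2*G² + G = G + 2*G²)
1/(w(-2*36) + 55979) = 1/((-2*36)*(1 + 2*(-2*36)) + 55979) = 1/(-72*(1 + 2*(-72)) + 55979) = 1/(-72*(1 - 144) + 55979) = 1/(-72*(-143) + 55979) = 1/(10296 + 55979) = 1/66275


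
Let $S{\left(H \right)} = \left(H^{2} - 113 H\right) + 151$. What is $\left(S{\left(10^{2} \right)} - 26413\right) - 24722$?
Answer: $-52284$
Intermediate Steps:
$S{\left(H \right)} = 151 + H^{2} - 113 H$
$\left(S{\left(10^{2} \right)} - 26413\right) - 24722 = \left(\left(151 + \left(10^{2}\right)^{2} - 113 \cdot 10^{2}\right) - 26413\right) - 24722 = \left(\left(151 + 100^{2} - 11300\right) - 26413\right) - 24722 = \left(\left(151 + 10000 - 11300\right) - 26413\right) - 24722 = \left(-1149 - 26413\right) - 24722 = -27562 - 24722 = -52284$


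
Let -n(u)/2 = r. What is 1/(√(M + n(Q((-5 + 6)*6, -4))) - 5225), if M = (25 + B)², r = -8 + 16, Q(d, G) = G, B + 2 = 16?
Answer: -1045/5459824 - √1505/27299120 ≈ -0.00019282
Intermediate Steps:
B = 14 (B = -2 + 16 = 14)
r = 8
n(u) = -16 (n(u) = -2*8 = -16)
M = 1521 (M = (25 + 14)² = 39² = 1521)
1/(√(M + n(Q((-5 + 6)*6, -4))) - 5225) = 1/(√(1521 - 16) - 5225) = 1/(√1505 - 5225) = 1/(-5225 + √1505)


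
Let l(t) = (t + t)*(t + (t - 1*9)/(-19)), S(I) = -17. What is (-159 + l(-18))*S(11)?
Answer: -141423/19 ≈ -7443.3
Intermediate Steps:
l(t) = 2*t*(9/19 + 18*t/19) (l(t) = (2*t)*(t + (t - 9)*(-1/19)) = (2*t)*(t + (-9 + t)*(-1/19)) = (2*t)*(t + (9/19 - t/19)) = (2*t)*(9/19 + 18*t/19) = 2*t*(9/19 + 18*t/19))
(-159 + l(-18))*S(11) = (-159 + (18/19)*(-18)*(1 + 2*(-18)))*(-17) = (-159 + (18/19)*(-18)*(1 - 36))*(-17) = (-159 + (18/19)*(-18)*(-35))*(-17) = (-159 + 11340/19)*(-17) = (8319/19)*(-17) = -141423/19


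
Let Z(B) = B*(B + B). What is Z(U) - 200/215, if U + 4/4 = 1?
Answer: -40/43 ≈ -0.93023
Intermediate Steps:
U = 0 (U = -1 + 1 = 0)
Z(B) = 2*B**2 (Z(B) = B*(2*B) = 2*B**2)
Z(U) - 200/215 = 2*0**2 - 200/215 = 2*0 - 200/215 = 0 - 1*40/43 = 0 - 40/43 = -40/43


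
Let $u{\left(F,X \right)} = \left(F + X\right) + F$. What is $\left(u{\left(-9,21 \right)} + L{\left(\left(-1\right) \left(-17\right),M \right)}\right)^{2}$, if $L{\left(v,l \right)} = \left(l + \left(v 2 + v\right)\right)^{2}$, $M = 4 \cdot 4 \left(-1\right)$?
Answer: $1507984$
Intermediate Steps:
$u{\left(F,X \right)} = X + 2 F$
$M = -16$ ($M = 16 \left(-1\right) = -16$)
$L{\left(v,l \right)} = \left(l + 3 v\right)^{2}$ ($L{\left(v,l \right)} = \left(l + \left(2 v + v\right)\right)^{2} = \left(l + 3 v\right)^{2}$)
$\left(u{\left(-9,21 \right)} + L{\left(\left(-1\right) \left(-17\right),M \right)}\right)^{2} = \left(\left(21 + 2 \left(-9\right)\right) + \left(-16 + 3 \left(\left(-1\right) \left(-17\right)\right)\right)^{2}\right)^{2} = \left(\left(21 - 18\right) + \left(-16 + 3 \cdot 17\right)^{2}\right)^{2} = \left(3 + \left(-16 + 51\right)^{2}\right)^{2} = \left(3 + 35^{2}\right)^{2} = \left(3 + 1225\right)^{2} = 1228^{2} = 1507984$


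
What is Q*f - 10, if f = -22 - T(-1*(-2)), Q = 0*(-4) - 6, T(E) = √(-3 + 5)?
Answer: 122 + 6*√2 ≈ 130.49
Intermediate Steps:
T(E) = √2
Q = -6 (Q = 0 - 6 = -6)
f = -22 - √2 ≈ -23.414
Q*f - 10 = -6*(-22 - √2) - 10 = (132 + 6*√2) - 10 = 122 + 6*√2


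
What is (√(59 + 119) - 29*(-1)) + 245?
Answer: 274 + √178 ≈ 287.34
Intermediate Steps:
(√(59 + 119) - 29*(-1)) + 245 = (√178 + 29) + 245 = (29 + √178) + 245 = 274 + √178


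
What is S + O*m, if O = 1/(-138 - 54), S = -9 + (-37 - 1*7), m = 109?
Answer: -10285/192 ≈ -53.568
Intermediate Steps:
S = -53 (S = -9 + (-37 - 7) = -9 - 44 = -53)
O = -1/192 (O = 1/(-192) = -1/192 ≈ -0.0052083)
S + O*m = -53 - 1/192*109 = -53 - 109/192 = -10285/192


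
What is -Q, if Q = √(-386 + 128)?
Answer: -I*√258 ≈ -16.062*I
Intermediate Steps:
Q = I*√258 (Q = √(-258) = I*√258 ≈ 16.062*I)
-Q = -I*√258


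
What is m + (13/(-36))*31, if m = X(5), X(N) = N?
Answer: -223/36 ≈ -6.1944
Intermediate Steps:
m = 5
m + (13/(-36))*31 = 5 + (13/(-36))*31 = 5 + (13*(-1/36))*31 = 5 - 13/36*31 = 5 - 403/36 = -223/36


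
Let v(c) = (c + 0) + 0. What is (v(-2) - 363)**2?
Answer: 133225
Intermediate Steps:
v(c) = c (v(c) = c + 0 = c)
(v(-2) - 363)**2 = (-2 - 363)**2 = (-365)**2 = 133225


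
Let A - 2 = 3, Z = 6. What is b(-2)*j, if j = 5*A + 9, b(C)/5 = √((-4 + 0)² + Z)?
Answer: 170*√22 ≈ 797.37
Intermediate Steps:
A = 5 (A = 2 + 3 = 5)
b(C) = 5*√22 (b(C) = 5*√((-4 + 0)² + 6) = 5*√((-4)² + 6) = 5*√(16 + 6) = 5*√22)
j = 34 (j = 5*5 + 9 = 25 + 9 = 34)
b(-2)*j = (5*√22)*34 = 170*√22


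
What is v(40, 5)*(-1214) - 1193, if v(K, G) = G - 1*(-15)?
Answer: -25473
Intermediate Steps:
v(K, G) = 15 + G (v(K, G) = G + 15 = 15 + G)
v(40, 5)*(-1214) - 1193 = (15 + 5)*(-1214) - 1193 = 20*(-1214) - 1193 = -24280 - 1193 = -25473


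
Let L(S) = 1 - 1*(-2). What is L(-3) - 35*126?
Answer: -4407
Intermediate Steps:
L(S) = 3 (L(S) = 1 + 2 = 3)
L(-3) - 35*126 = 3 - 35*126 = 3 - 4410 = -4407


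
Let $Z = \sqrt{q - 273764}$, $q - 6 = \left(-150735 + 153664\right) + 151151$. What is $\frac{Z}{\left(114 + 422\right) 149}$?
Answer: $\frac{i \sqrt{119678}}{79864} \approx 0.0043317 i$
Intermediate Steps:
$q = 154086$ ($q = 6 + \left(\left(-150735 + 153664\right) + 151151\right) = 6 + \left(2929 + 151151\right) = 6 + 154080 = 154086$)
$Z = i \sqrt{119678}$ ($Z = \sqrt{154086 - 273764} = \sqrt{-119678} = i \sqrt{119678} \approx 345.95 i$)
$\frac{Z}{\left(114 + 422\right) 149} = \frac{i \sqrt{119678}}{\left(114 + 422\right) 149} = \frac{i \sqrt{119678}}{536 \cdot 149} = \frac{i \sqrt{119678}}{79864}$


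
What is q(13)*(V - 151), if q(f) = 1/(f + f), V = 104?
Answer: -47/26 ≈ -1.8077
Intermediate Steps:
q(f) = 1/(2*f)
q(13)*(V - 151) = ((½)/13)*(104 - 151) = ((½)*(1/13))*(-47) = (1/26)*(-47) = -47/26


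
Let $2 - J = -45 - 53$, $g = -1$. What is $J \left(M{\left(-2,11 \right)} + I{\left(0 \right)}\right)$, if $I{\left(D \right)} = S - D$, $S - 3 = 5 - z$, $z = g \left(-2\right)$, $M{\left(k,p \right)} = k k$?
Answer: $1000$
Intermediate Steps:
$M{\left(k,p \right)} = k^{2}$
$z = 2$ ($z = \left(-1\right) \left(-2\right) = 2$)
$J = 100$ ($J = 2 - \left(-45 - 53\right) = 2 - -98 = 2 + 98 = 100$)
$S = 6$ ($S = 3 + \left(5 - 2\right) = 3 + 3 = 6$)
$I{\left(D \right)} = 6 - D$
$J \left(M{\left(-2,11 \right)} + I{\left(0 \right)}\right) = 100 \left(\left(-2\right)^{2} + \left(6 - 0\right)\right) = 100 \left(4 + \left(6 + 0\right)\right) = 100 \left(4 + 6\right) = 100 \cdot 10 = 1000$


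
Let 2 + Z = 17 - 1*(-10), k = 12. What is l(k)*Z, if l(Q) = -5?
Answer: -125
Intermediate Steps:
Z = 25 (Z = -2 + (17 - 1*(-10)) = -2 + (17 + 10) = -2 + 27 = 25)
l(k)*Z = -5*25 = -125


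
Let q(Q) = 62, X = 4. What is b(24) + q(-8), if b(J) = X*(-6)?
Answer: 38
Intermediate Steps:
b(J) = -24 (b(J) = 4*(-6) = -24)
b(24) + q(-8) = -24 + 62 = 38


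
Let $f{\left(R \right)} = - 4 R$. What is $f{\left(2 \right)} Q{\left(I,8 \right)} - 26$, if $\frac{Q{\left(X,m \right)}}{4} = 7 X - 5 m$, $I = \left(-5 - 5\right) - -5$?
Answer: $2374$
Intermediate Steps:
$I = -5$ ($I = -10 + 5 = -5$)
$Q{\left(X,m \right)} = - 20 m + 28 X$ ($Q{\left(X,m \right)} = 4 \left(7 X - 5 m\right) = 4 \left(- 5 m + 7 X\right) = - 20 m + 28 X$)
$f{\left(2 \right)} Q{\left(I,8 \right)} - 26 = \left(-4\right) 2 \left(\left(-20\right) 8 + 28 \left(-5\right)\right) - 26 = - 8 \left(-160 - 140\right) - 26 = \left(-8\right) \left(-300\right) - 26 = 2400 - 26 = 2374$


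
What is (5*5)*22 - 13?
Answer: 537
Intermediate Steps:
(5*5)*22 - 13 = 25*22 - 13 = 550 - 13 = 537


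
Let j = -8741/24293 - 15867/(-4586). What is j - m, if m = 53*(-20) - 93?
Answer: 128798446599/111407698 ≈ 1156.1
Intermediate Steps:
j = 345370805/111407698 (j = -8741*1/24293 - 15867*(-1/4586) = -8741/24293 + 15867/4586 = 345370805/111407698 ≈ 3.1001)
m = -1153 (m = -1060 - 93 = -1153)
j - m = 345370805/111407698 - 1*(-1153) = 345370805/111407698 + 1153 = 128798446599/111407698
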